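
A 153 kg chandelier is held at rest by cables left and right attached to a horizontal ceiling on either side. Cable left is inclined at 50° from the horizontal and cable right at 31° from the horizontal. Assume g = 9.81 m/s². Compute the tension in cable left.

Weight W = 153 × 9.81 = 1501 N acts straight down.
Horizontal: T_left cos 50° = T_right cos 31°  →  T_right = 0.7499 T_left.
Vertical: T_left sin 50° + T_right sin 31° = 1501.
Substituting the horizontal relation into the vertical equation gives 1.152 T_left = 1501, so T_left = 1303 N.

T_left ≈ 1300 N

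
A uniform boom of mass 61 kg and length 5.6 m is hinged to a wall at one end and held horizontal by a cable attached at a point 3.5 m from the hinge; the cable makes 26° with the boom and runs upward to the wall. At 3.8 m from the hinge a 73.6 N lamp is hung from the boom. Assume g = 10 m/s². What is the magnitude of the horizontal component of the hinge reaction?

H_x ≈ 1160 N

Take torques about the hinge: T sin 26° · 3.5 = 61×10×2.8 + 73.6×3.8 = 1987.7 N·m.
So T = 1987.7 / (0.4384 × 3.5) = 1295.5 N.
ΣF_x = 0: H_x = T cos 26° = 1164.4 N.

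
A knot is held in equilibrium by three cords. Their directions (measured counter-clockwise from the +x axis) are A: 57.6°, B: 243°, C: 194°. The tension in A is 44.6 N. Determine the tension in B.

T_B ≈ 40.8 N

Resolve: ΣF_x = 44.6 cos 57.6° + T_B cos 243° + T_C cos 194° = 0.
        ΣF_y = 44.6 sin 57.6° + T_B sin 243° + T_C sin 194° = 0.
The known terms sum to (23.9, 37.66) N, so -0.4540 T_B − 0.9703 T_C = -23.9 and -0.8910 T_B − 0.2419 T_C = -37.66.
Solving simultaneously: T_B = 40.75 N, T_C = 5.561 N.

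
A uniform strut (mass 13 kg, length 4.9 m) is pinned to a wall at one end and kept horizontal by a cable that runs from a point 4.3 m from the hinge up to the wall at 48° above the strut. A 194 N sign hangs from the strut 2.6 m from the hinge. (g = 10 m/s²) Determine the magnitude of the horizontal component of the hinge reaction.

H_x ≈ 172 N

Take torques about the hinge: T sin 48° · 4.3 = 13×10×2.45 + 194×2.6 = 822.9 N·m.
So T = 822.9 / (0.7431 × 4.3) = 257.52 N.
ΣF_x = 0: H_x = T cos 48° = 172.31 N.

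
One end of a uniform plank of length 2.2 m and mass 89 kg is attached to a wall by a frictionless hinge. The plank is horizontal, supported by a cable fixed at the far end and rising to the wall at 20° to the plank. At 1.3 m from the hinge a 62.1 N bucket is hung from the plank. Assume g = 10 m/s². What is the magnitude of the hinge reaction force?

Take torques about the hinge: T sin 20° · 2.2 = 89×10×1.1 + 62.1×1.3 = 1059.7 N·m.
So T = 1059.7 / (0.3420 × 2.2) = 1408.4 N.
ΣF_x = 0: H_x = T cos 20° = 1323.4 N.
ΣF_y = 0: H_y = (89×10 + 62.1) − T sin 20° = 952.1 − 481.7 = 470.4 N.
|H| = √(H_x² + H_y²) = √((1323.4)² + (470.4)²) = 1404.6 N.

|H| ≈ 1400 N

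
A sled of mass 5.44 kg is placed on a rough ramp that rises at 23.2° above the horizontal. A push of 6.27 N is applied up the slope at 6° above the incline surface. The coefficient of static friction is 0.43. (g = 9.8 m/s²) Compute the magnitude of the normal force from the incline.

Axes along / perpendicular to the incline. W sin 23.2° = 21 N down-slope; W cos 23.2° = 49 N into the surface.
Perpendicular: N = W cos 23.2° − P sin 6° = 49 − 0.6554 = 48.35 N.
Along incline: P cos 6° + f = W sin 23.2° (friction acts up-slope) → f = 21 − 6.236 = 14.77 N.
|f| = 14.77 N ≤ μN = 20.79 N, so the sled is indeed static.

N ≈ 48.3 N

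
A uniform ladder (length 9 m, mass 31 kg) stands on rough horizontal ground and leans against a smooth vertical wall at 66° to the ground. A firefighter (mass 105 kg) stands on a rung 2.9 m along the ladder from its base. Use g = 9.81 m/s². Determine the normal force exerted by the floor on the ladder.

ΣF_y = 0: N_floor = 31×9.81 + 105×9.81 = 1334.2 N.

N_floor ≈ 1330 N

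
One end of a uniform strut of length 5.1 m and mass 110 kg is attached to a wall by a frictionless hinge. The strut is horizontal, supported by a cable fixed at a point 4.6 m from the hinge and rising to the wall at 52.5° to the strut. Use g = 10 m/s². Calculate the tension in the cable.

Take torques about the hinge: T sin 52.5° · 4.6 = 110×10×2.55 = 2805 N·m.
So T = 2805 / (0.7934 × 4.6) = 768.61 N.

T ≈ 769 N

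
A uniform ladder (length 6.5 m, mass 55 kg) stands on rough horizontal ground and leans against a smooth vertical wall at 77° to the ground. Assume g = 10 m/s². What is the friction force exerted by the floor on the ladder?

Torques about the foot: N_wall · 6.5 sin 77° = 55×10×3.25 cos 77° → N_wall = 63.489 N.
ΣF_x = 0: f_floor = N_wall = 63.489 N.

f ≈ 63.5 N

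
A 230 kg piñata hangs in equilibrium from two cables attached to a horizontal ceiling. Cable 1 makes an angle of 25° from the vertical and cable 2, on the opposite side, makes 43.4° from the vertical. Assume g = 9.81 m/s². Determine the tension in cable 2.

T_2 ≈ 1030 N

Angles from the horizontal: cable 1 is 90° − 25° = 65°, cable 2 is 90° − 43.4° = 46.6°.
Weight W = 230 × 9.81 = 2256 N acts straight down.
Horizontal: T_1 cos 65° = T_2 cos 46.6°  →  T_1 = 1.626 T_2.
Vertical: T_1 sin 65° + T_2 sin 46.6° = 2256.
Substituting the horizontal relation into the vertical equation gives 2.2 T_2 = 2256, so T_2 = 1026 N.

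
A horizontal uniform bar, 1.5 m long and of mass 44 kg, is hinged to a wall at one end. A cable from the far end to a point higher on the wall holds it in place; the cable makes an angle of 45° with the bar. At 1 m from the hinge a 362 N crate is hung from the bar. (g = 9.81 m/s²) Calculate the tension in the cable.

T ≈ 647 N

Take torques about the hinge: T sin 45° · 1.5 = 44×9.81×0.75 + 362×1 = 685.73 N·m.
So T = 685.73 / (0.7071 × 1.5) = 646.51 N.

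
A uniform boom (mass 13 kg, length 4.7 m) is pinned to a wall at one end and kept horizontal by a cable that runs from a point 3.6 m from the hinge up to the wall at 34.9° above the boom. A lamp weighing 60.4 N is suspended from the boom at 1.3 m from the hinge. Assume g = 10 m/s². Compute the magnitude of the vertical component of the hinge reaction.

Take torques about the hinge: T sin 34.9° · 3.6 = 13×10×2.35 + 60.4×1.3 = 384.02 N·m.
So T = 384.02 / (0.5721 × 3.6) = 186.44 N.
ΣF_y = 0: H_y = (13×10 + 60.4) − T sin 34.9° = 190.4 − 106.67 = 83.728 N.

|H_y| ≈ 83.7 N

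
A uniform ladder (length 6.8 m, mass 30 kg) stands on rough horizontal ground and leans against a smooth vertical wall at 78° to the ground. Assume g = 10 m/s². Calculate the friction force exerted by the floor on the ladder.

Torques about the foot: N_wall · 6.8 sin 78° = 30×10×3.4 cos 78° → N_wall = 31.883 N.
ΣF_x = 0: f_floor = N_wall = 31.883 N.

f ≈ 31.9 N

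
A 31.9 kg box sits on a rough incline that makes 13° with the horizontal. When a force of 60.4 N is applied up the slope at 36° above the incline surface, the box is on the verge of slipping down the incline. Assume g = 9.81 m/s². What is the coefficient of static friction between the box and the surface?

On the verge of sliding down the incline, friction is at its maximum μN and acts up the slope.
Perpendicular to incline: N = W cos 13° − P sin 36° = 304.9 − 35.5 = 269.4 N.
Along incline: P cos 36° + μN = W sin 13° → μ = (W sin 13° − P cos 36°) / N = 0.07992.

μ ≈ 0.0799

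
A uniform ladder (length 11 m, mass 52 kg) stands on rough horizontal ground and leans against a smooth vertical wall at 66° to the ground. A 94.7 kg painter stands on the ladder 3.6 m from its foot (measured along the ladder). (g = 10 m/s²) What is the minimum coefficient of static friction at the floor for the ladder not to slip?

ΣF_y = 0: N_floor = 52×10 + 94.7×10 = 1467 N.
Torques about the foot: N_wall · 11 sin 66° = 52×10×5.5 cos 66° + 94.7×10×3.6 cos 66° → N_wall = 253.75 N.
ΣF_x = 0: f_floor = N_wall = 253.75 N.
μ_min = f_floor / N_floor = 253.75 / 1467 = 0.173.

μ_min ≈ 0.173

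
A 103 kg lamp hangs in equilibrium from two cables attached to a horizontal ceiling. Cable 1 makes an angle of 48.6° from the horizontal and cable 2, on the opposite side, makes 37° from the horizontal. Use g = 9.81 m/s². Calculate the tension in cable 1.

Weight W = 103 × 9.81 = 1010 N acts straight down.
Horizontal: T_1 cos 48.6° = T_2 cos 37°  →  T_2 = 0.8281 T_1.
Vertical: T_1 sin 48.6° + T_2 sin 37° = 1010.
Substituting the horizontal relation into the vertical equation gives 1.248 T_1 = 1010, so T_1 = 809.4 N.

T_1 ≈ 809 N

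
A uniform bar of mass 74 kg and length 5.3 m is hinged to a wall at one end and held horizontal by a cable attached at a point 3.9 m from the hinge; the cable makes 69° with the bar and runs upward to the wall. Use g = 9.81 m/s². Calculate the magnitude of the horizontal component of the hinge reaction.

H_x ≈ 189 N

Take torques about the hinge: T sin 69° · 3.9 = 74×9.81×2.65 = 1923.7 N·m.
So T = 1923.7 / (0.9336 × 3.9) = 528.36 N.
ΣF_x = 0: H_x = T cos 69° = 189.35 N.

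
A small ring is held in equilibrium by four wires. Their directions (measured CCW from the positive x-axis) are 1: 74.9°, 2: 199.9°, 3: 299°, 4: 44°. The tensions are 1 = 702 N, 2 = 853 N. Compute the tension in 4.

Resolve: ΣF_x = 702 cos 74.9° + 853 cos 199.9° + T_3 cos 299° + T_4 cos 44° = 0.
        ΣF_y = 702 sin 74.9° + 853 sin 199.9° + T_3 sin 299° + T_4 sin 44° = 0.
The known terms sum to (-619.2, 387.4) N, so 0.4848 T_3 + 0.7193 T_4 = 619.2 and -0.8746 T_3 + 0.6947 T_4 = -387.4.
Solving simultaneously: T_3 = 733.8 N, T_4 = 366.2 N.

T_4 ≈ 366 N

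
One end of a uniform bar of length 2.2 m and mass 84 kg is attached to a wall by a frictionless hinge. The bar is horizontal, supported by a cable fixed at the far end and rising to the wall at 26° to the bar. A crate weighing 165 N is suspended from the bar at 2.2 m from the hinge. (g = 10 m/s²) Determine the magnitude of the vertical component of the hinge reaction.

|H_y| ≈ 420 N

Take torques about the hinge: T sin 26° · 2.2 = 84×10×1.1 + 165×2.2 = 1287 N·m.
So T = 1287 / (0.4384 × 2.2) = 1334.5 N.
ΣF_y = 0: H_y = (84×10 + 165) − T sin 26° = 1005 − 585 = 420 N.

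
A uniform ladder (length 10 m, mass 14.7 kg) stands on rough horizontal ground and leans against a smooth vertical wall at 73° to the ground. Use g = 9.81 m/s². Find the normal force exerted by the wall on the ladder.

Torques about the foot: N_wall · 10 sin 73° = 14.7×9.81×5 cos 73° → N_wall = 22.044 N.

N_wall ≈ 22 N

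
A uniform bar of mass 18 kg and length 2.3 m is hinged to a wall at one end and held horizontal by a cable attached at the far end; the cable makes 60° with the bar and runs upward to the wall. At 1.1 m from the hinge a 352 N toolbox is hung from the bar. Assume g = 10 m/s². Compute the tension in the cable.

T ≈ 298 N

Take torques about the hinge: T sin 60° · 2.3 = 18×10×1.15 + 352×1.1 = 594.2 N·m.
So T = 594.2 / (0.8660 × 2.3) = 298.31 N.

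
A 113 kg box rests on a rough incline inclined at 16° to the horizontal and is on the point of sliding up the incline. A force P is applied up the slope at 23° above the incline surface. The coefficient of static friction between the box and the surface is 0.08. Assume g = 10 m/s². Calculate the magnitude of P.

P ≈ 419 N

On the verge of sliding up the incline, friction equals μN and acts down the slope.
Perpendicular: N + P sin 23° = W cos 16° = 1086 N.
Along incline: P cos 23° = W sin 16° + μN  with W sin 16° = 311.5 N.
Solving the pair for P and N: P = 418.6 N, N = 922.7 N (and f = μN = 73.81 N).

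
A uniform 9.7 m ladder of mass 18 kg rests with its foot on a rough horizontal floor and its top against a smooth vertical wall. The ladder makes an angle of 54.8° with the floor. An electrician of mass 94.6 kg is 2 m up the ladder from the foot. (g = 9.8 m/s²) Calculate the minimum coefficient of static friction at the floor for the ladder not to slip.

μ_min ≈ 0.179

ΣF_y = 0: N_floor = 18×9.8 + 94.6×9.8 = 1103.5 N.
Torques about the foot: N_wall · 9.7 sin 54.8° = 18×9.8×4.85 cos 54.8° + 94.6×9.8×2 cos 54.8° → N_wall = 197.06 N.
ΣF_x = 0: f_floor = N_wall = 197.06 N.
μ_min = f_floor / N_floor = 197.06 / 1103.5 = 0.1786.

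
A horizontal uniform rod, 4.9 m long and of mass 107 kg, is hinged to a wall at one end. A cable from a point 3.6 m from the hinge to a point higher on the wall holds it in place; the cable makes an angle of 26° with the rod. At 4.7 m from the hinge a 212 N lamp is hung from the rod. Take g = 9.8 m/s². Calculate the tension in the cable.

T ≈ 2260 N

Take torques about the hinge: T sin 26° · 3.6 = 107×9.8×2.45 + 212×4.7 = 3565.5 N·m.
So T = 3565.5 / (0.4384 × 3.6) = 2259.3 N.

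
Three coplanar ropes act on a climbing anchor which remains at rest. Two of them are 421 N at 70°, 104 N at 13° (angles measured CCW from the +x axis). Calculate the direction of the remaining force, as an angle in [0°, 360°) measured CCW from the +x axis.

Sum the known components: ΣF_x = 245.3 N, ΣF_y = 419 N.
For equilibrium the remaining force must supply (−ΣF_x, −ΣF_y) = (-245.3, -419) N.
Magnitude = √((-245.3)² + (-419)²) = 485.5 N; direction = atan2(-419, -245.3) = 239.7°.

θ ≈ 240°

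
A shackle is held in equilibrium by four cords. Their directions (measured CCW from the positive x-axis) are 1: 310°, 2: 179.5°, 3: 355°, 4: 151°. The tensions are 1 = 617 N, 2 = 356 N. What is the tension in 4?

Resolve: ΣF_x = 617 cos 310° + 356 cos 179.5° + T_3 cos 355° + T_4 cos 151° = 0.
        ΣF_y = 617 sin 310° + 356 sin 179.5° + T_3 sin 355° + T_4 sin 151° = 0.
The known terms sum to (40.61, -469.5) N, so 0.9962 T_3 − 0.8746 T_4 = -40.61 and -0.0872 T_3 + 0.4848 T_4 = 469.5.
Solving simultaneously: T_3 = 961.3 N, T_4 = 1141 N.

T_4 ≈ 1140 N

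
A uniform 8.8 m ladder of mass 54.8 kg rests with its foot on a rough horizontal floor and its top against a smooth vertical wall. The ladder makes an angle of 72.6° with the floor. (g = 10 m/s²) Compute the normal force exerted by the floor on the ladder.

N_floor ≈ 548 N

ΣF_y = 0: N_floor = 54.8×10 = 548 N.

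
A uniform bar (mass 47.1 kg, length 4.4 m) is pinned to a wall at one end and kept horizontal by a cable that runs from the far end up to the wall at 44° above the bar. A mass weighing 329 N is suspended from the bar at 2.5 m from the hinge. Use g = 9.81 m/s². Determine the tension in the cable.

Take torques about the hinge: T sin 44° · 4.4 = 47.1×9.81×2.2 + 329×2.5 = 1839 N·m.
So T = 1839 / (0.6947 × 4.4) = 601.67 N.

T ≈ 602 N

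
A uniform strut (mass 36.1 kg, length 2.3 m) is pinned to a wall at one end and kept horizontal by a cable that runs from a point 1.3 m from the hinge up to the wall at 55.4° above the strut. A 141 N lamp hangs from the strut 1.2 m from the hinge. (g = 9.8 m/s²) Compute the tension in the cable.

T ≈ 538 N

Take torques about the hinge: T sin 55.4° · 1.3 = 36.1×9.8×1.15 + 141×1.2 = 576.05 N·m.
So T = 576.05 / (0.8231 × 1.3) = 538.32 N.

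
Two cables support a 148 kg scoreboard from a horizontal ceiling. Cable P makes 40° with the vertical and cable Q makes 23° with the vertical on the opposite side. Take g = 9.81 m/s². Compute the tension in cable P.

T_P ≈ 637 N

Angles from the horizontal: cable P is 90° − 40° = 50°, cable Q is 90° − 23° = 67°.
Weight W = 148 × 9.81 = 1452 N acts straight down.
Horizontal: T_P cos 50° = T_Q cos 67°  →  T_Q = 1.645 T_P.
Vertical: T_P sin 50° + T_Q sin 67° = 1452.
Substituting the horizontal relation into the vertical equation gives 2.28 T_P = 1452, so T_P = 636.7 N.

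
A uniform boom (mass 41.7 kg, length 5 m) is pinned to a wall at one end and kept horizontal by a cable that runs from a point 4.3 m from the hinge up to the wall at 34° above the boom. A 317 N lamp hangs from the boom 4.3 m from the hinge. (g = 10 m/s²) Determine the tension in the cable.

Take torques about the hinge: T sin 34° · 4.3 = 41.7×10×2.5 + 317×4.3 = 2405.6 N·m.
So T = 2405.6 / (0.5592 × 4.3) = 1000.4 N.

T ≈ 1000 N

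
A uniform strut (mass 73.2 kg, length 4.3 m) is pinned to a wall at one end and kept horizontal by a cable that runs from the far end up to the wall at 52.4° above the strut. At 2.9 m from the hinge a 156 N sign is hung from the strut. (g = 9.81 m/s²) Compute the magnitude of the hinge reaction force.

Take torques about the hinge: T sin 52.4° · 4.3 = 73.2×9.81×2.15 + 156×2.9 = 1996.3 N·m.
So T = 1996.3 / (0.7923 × 4.3) = 585.97 N.
ΣF_x = 0: H_x = T cos 52.4° = 357.52 N.
ΣF_y = 0: H_y = (73.2×9.81 + 156) − T sin 52.4° = 874.09 − 464.26 = 409.84 N.
|H| = √(H_x² + H_y²) = √((357.52)² + (409.84)²) = 543.87 N.

|H| ≈ 544 N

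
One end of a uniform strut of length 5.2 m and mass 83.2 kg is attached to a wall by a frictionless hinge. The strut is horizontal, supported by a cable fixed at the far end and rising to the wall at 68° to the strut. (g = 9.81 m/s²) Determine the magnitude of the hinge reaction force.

Take torques about the hinge: T sin 68° · 5.2 = 83.2×9.81×2.6 = 2122.1 N·m.
So T = 2122.1 / (0.9272 × 5.2) = 440.15 N.
ΣF_x = 0: H_x = T cos 68° = 164.88 N.
ΣF_y = 0: H_y = (83.2×9.81) − T sin 68° = 816.19 − 408.1 = 408.1 N.
|H| = √(H_x² + H_y²) = √((164.88)² + (408.1)²) = 440.15 N.

|H| ≈ 440 N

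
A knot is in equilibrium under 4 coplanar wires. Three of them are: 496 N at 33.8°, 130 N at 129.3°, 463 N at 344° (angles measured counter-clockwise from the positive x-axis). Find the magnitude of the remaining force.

F ≈ 814 N

Sum the known components: ΣF_x = 774.9 N, ΣF_y = 248.9 N.
For equilibrium the remaining force must supply (−ΣF_x, −ΣF_y) = (-774.9, -248.9) N.
Magnitude = √((-774.9)² + (-248.9)²) = 813.9 N; direction = atan2(-248.9, -774.9) = 197.8°.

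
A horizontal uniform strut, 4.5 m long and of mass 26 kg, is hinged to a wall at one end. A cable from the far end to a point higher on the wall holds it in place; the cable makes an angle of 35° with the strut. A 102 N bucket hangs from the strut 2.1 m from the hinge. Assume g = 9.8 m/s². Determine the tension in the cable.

Take torques about the hinge: T sin 35° · 4.5 = 26×9.8×2.25 + 102×2.1 = 787.5 N·m.
So T = 787.5 / (0.5736 × 4.5) = 305.1 N.

T ≈ 305 N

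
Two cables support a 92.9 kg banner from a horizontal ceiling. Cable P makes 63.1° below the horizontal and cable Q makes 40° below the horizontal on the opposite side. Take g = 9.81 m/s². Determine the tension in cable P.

T_P ≈ 717 N

Weight W = 92.9 × 9.81 = 911.3 N acts straight down.
Horizontal: T_P cos 63.1° = T_Q cos 40°  →  T_Q = 0.5906 T_P.
Vertical: T_P sin 63.1° + T_Q sin 40° = 911.3.
Substituting the horizontal relation into the vertical equation gives 1.271 T_P = 911.3, so T_P = 716.8 N.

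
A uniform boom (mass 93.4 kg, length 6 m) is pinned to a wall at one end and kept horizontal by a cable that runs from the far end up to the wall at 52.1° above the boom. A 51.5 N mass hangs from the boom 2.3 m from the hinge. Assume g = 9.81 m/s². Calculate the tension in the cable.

T ≈ 606 N

Take torques about the hinge: T sin 52.1° · 6 = 93.4×9.81×3 + 51.5×2.3 = 2867.2 N·m.
So T = 2867.2 / (0.7891 × 6) = 605.6 N.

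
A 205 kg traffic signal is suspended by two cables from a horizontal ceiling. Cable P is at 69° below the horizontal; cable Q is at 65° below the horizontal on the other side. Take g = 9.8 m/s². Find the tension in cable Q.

T_Q ≈ 1000 N

Weight W = 205 × 9.8 = 2009 N acts straight down.
Horizontal: T_P cos 69° = T_Q cos 65°  →  T_P = 1.179 T_Q.
Vertical: T_P sin 69° + T_Q sin 65° = 2009.
Substituting the horizontal relation into the vertical equation gives 2.007 T_Q = 2009, so T_Q = 1001 N.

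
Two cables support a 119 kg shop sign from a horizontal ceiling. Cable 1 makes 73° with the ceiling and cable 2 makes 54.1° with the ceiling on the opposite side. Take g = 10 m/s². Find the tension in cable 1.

Weight W = 119 × 10 = 1190 N acts straight down.
Horizontal: T_1 cos 73° = T_2 cos 54.1°  →  T_2 = 0.4986 T_1.
Vertical: T_1 sin 73° + T_2 sin 54.1° = 1190.
Substituting the horizontal relation into the vertical equation gives 1.36 T_1 = 1190, so T_1 = 874.9 N.

T_1 ≈ 875 N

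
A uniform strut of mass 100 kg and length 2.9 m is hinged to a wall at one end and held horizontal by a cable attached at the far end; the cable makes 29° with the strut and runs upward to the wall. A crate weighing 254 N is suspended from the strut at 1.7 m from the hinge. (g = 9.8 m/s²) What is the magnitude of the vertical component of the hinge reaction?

|H_y| ≈ 595 N

Take torques about the hinge: T sin 29° · 2.9 = 100×9.8×1.45 + 254×1.7 = 1852.8 N·m.
So T = 1852.8 / (0.4848 × 2.9) = 1317.8 N.
ΣF_y = 0: H_y = (100×9.8 + 254) − T sin 29° = 1234 − 638.9 = 595.1 N.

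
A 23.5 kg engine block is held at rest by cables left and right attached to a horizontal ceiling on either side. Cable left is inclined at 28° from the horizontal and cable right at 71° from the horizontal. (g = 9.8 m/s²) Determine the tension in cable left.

T_left ≈ 75.9 N

Weight W = 23.5 × 9.8 = 230.3 N acts straight down.
Horizontal: T_left cos 28° = T_right cos 71°  →  T_right = 2.712 T_left.
Vertical: T_left sin 28° + T_right sin 71° = 230.3.
Substituting the horizontal relation into the vertical equation gives 3.034 T_left = 230.3, so T_left = 75.91 N.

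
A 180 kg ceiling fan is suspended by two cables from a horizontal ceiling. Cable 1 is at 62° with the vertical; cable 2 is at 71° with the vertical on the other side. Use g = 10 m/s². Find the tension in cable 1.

T_1 ≈ 2330 N

Angles from the horizontal: cable 1 is 90° − 62° = 28°, cable 2 is 90° − 71° = 19°.
Weight W = 180 × 10 = 1800 N acts straight down.
Horizontal: T_1 cos 28° = T_2 cos 19°  →  T_2 = 0.9338 T_1.
Vertical: T_1 sin 28° + T_2 sin 19° = 1800.
Substituting the horizontal relation into the vertical equation gives 0.7735 T_1 = 1800, so T_1 = 2327 N.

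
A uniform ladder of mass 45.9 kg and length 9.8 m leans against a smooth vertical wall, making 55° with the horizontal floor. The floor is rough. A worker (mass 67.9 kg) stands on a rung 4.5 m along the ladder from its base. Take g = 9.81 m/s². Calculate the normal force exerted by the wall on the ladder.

Torques about the foot: N_wall · 9.8 sin 55° = 45.9×9.81×4.9 cos 55° + 67.9×9.81×4.5 cos 55° → N_wall = 371.81 N.

N_wall ≈ 372 N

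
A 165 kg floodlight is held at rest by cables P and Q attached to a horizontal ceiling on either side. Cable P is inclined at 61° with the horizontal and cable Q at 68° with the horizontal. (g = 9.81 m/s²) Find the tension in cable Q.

Weight W = 165 × 9.81 = 1619 N acts straight down.
Horizontal: T_P cos 61° = T_Q cos 68°  →  T_P = 0.7727 T_Q.
Vertical: T_P sin 61° + T_Q sin 68° = 1619.
Substituting the horizontal relation into the vertical equation gives 1.603 T_Q = 1619, so T_Q = 1010 N.

T_Q ≈ 1010 N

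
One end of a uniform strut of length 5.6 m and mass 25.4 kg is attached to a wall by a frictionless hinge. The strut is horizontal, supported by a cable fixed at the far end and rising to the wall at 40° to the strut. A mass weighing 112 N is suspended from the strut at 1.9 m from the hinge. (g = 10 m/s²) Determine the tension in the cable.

T ≈ 257 N

Take torques about the hinge: T sin 40° · 5.6 = 25.4×10×2.8 + 112×1.9 = 924 N·m.
So T = 924 / (0.6428 × 5.6) = 256.69 N.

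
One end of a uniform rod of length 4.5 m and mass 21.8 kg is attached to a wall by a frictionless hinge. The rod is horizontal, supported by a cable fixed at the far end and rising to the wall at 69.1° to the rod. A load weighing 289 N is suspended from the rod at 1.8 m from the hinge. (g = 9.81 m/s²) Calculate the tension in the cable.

Take torques about the hinge: T sin 69.1° · 4.5 = 21.8×9.81×2.25 + 289×1.8 = 1001.4 N·m.
So T = 1001.4 / (0.9342 × 4.5) = 238.2 N.

T ≈ 238 N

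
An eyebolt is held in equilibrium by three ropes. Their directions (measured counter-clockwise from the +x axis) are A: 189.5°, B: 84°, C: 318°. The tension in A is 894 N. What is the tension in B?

T_B ≈ 865 N

Resolve: ΣF_x = 894 cos 189.5° + T_B cos 84° + T_C cos 318° = 0.
        ΣF_y = 894 sin 189.5° + T_B sin 84° + T_C sin 318° = 0.
The known terms sum to (-881.7, -147.6) N, so 0.1045 T_B + 0.7431 T_C = 881.7 and 0.9945 T_B − 0.6691 T_C = 147.6.
Solving simultaneously: T_B = 864.8 N, T_C = 1065 N.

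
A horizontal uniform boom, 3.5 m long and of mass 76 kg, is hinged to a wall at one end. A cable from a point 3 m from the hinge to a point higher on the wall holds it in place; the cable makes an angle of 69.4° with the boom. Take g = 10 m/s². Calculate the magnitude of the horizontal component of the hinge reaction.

Take torques about the hinge: T sin 69.4° · 3 = 76×10×1.75 = 1330 N·m.
So T = 1330 / (0.9361 × 3) = 473.62 N.
ΣF_x = 0: H_x = T cos 69.4° = 166.64 N.

H_x ≈ 167 N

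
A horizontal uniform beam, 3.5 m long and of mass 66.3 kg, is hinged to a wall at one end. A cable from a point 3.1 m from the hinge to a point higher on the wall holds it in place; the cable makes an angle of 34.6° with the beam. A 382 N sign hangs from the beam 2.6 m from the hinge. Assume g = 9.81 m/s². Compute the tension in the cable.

Take torques about the hinge: T sin 34.6° · 3.1 = 66.3×9.81×1.75 + 382×2.6 = 2131.4 N·m.
So T = 2131.4 / (0.5678 × 3.1) = 1210.8 N.

T ≈ 1210 N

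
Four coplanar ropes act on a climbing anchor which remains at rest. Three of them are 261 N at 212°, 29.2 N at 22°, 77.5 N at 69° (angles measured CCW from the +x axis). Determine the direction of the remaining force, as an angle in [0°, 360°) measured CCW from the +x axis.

Sum the known components: ΣF_x = -166.5 N, ΣF_y = -55.02 N.
For equilibrium the remaining force must supply (−ΣF_x, −ΣF_y) = (166.5, 55.02) N.
Magnitude = √((166.5)² + (55.02)²) = 175.3 N; direction = atan2(55.02, 166.5) = 18.3°.

θ ≈ 18.3°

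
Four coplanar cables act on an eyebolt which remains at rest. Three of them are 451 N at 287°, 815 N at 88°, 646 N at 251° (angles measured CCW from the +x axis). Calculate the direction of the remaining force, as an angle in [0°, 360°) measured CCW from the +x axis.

θ ≈ 77.6°

Sum the known components: ΣF_x = -50.01 N, ΣF_y = -227.6 N.
For equilibrium the remaining force must supply (−ΣF_x, −ΣF_y) = (50.01, 227.6) N.
Magnitude = √((50.01)² + (227.6)²) = 233 N; direction = atan2(227.6, 50.01) = 77.6°.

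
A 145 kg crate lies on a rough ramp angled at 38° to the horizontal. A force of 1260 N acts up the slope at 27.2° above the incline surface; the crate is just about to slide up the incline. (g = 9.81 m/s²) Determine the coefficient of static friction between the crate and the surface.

On the verge of sliding up the incline, friction is at its maximum μN and acts down the slope.
Perpendicular to incline: N = W cos 38° − P sin 27.2° = 1121 − 575.9 = 545 N.
Along incline: P cos 27.2° − μN = W sin 38° → μ = −(W sin 38° − P cos 27.2°) / N = 0.4494.

μ ≈ 0.449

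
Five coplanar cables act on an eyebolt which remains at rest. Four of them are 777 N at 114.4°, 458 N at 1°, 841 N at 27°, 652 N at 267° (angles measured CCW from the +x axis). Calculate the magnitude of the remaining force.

Sum the known components: ΣF_x = 852.2 N, ΣF_y = 446.3 N.
For equilibrium the remaining force must supply (−ΣF_x, −ΣF_y) = (-852.2, -446.3) N.
Magnitude = √((-852.2)² + (-446.3)²) = 962 N; direction = atan2(-446.3, -852.2) = 207.6°.

F ≈ 962 N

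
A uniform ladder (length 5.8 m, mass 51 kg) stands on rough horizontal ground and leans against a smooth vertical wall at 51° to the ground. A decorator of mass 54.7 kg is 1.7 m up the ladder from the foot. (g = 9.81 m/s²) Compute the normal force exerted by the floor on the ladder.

N_floor ≈ 1040 N

ΣF_y = 0: N_floor = 51×9.81 + 54.7×9.81 = 1036.9 N.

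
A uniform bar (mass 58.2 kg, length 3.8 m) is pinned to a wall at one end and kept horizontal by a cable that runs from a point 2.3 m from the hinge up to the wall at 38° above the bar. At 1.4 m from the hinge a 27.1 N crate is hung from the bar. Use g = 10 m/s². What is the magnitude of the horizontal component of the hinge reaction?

H_x ≈ 636 N

Take torques about the hinge: T sin 38° · 2.3 = 58.2×10×1.9 + 27.1×1.4 = 1143.7 N·m.
So T = 1143.7 / (0.6157 × 2.3) = 807.71 N.
ΣF_x = 0: H_x = T cos 38° = 636.49 N.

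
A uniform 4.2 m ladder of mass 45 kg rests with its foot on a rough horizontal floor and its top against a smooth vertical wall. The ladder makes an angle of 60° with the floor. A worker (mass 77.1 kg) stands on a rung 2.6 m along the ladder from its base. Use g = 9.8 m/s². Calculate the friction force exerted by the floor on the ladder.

Torques about the foot: N_wall · 4.2 sin 60° = 45×9.8×2.1 cos 60° + 77.1×9.8×2.6 cos 60° → N_wall = 397.36 N.
ΣF_x = 0: f_floor = N_wall = 397.36 N.

f ≈ 397 N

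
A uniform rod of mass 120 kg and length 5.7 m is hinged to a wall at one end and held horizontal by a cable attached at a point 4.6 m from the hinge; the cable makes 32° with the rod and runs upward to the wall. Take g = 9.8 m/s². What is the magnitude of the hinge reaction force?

Take torques about the hinge: T sin 32° · 4.6 = 120×9.8×2.85 = 3351.6 N·m.
So T = 3351.6 / (0.5299 × 4.6) = 1374.9 N.
ΣF_x = 0: H_x = T cos 32° = 1166 N.
ΣF_y = 0: H_y = (120×9.8) − T sin 32° = 1176 − 728.61 = 447.39 N.
|H| = √(H_x² + H_y²) = √((1166)² + (447.39)²) = 1248.9 N.

|H| ≈ 1250 N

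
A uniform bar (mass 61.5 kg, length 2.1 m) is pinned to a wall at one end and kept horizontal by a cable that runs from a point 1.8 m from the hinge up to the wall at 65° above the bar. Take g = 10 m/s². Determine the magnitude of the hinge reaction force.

Take torques about the hinge: T sin 65° · 1.8 = 61.5×10×1.05 = 645.75 N·m.
So T = 645.75 / (0.9063 × 1.8) = 395.84 N.
ΣF_x = 0: H_x = T cos 65° = 167.29 N.
ΣF_y = 0: H_y = (61.5×10) − T sin 65° = 615 − 358.75 = 256.25 N.
|H| = √(H_x² + H_y²) = √((167.29)² + (256.25)²) = 306.02 N.

|H| ≈ 306 N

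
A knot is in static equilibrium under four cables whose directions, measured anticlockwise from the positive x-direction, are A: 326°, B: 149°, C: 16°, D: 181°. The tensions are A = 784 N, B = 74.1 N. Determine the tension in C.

T_C ≈ 1590 N

Resolve: ΣF_x = 784 cos 326° + 74.1 cos 149° + T_C cos 16° + T_D cos 181° = 0.
        ΣF_y = 784 sin 326° + 74.1 sin 149° + T_C sin 16° + T_D sin 181° = 0.
The known terms sum to (586.4, -400.2) N, so 0.9613 T_C − 0.9998 T_D = -586.4 and 0.2756 T_C − 0.0175 T_D = 400.2.
Solving simultaneously: T_C = 1586 N, T_D = 2111 N.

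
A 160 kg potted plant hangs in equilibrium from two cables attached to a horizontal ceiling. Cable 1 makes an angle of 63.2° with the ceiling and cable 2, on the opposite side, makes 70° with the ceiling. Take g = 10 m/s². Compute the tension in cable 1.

Weight W = 160 × 10 = 1600 N acts straight down.
Horizontal: T_1 cos 63.2° = T_2 cos 70°  →  T_2 = 1.318 T_1.
Vertical: T_1 sin 63.2° + T_2 sin 70° = 1600.
Substituting the horizontal relation into the vertical equation gives 2.131 T_1 = 1600, so T_1 = 750.7 N.

T_1 ≈ 751 N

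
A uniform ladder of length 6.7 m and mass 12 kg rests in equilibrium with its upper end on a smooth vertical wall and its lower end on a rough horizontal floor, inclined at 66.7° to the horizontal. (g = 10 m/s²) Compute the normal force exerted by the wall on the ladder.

Torques about the foot: N_wall · 6.7 sin 66.7° = 12×10×3.35 cos 66.7° → N_wall = 25.84 N.

N_wall ≈ 25.8 N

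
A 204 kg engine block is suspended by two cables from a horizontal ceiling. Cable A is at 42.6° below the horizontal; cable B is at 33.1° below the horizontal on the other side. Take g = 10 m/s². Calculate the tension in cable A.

T_A ≈ 1760 N

Weight W = 204 × 10 = 2040 N acts straight down.
Horizontal: T_A cos 42.6° = T_B cos 33.1°  →  T_B = 0.8787 T_A.
Vertical: T_A sin 42.6° + T_B sin 33.1° = 2040.
Substituting the horizontal relation into the vertical equation gives 1.157 T_A = 2040, so T_A = 1764 N.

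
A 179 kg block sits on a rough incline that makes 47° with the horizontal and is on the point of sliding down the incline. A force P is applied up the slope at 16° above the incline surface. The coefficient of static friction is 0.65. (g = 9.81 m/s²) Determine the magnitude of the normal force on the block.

On the verge of sliding down the incline, friction equals μN and acts up the slope.
Perpendicular: N + P sin 16° = W cos 47° = 1198 N.
Along incline: P cos 16° + μN = W sin 47° with W sin 47° = 1284 N.
Solving the pair for P and N: P = 646.7 N, N = 1019 N (and f = μN = 662.6 N).

N ≈ 1020 N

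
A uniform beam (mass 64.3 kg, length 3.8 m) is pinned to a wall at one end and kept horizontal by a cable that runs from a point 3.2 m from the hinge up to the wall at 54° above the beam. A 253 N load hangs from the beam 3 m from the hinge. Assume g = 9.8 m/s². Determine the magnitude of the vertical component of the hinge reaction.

|H_y| ≈ 272 N

Take torques about the hinge: T sin 54° · 3.2 = 64.3×9.8×1.9 + 253×3 = 1956.3 N·m.
So T = 1956.3 / (0.8090 × 3.2) = 755.65 N.
ΣF_y = 0: H_y = (64.3×9.8 + 253) − T sin 54° = 883.14 − 611.33 = 271.81 N.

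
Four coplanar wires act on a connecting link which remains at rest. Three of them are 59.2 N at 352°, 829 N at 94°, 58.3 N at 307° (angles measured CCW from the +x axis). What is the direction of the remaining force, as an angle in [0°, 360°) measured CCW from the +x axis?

Sum the known components: ΣF_x = 35.88 N, ΣF_y = 772.2 N.
For equilibrium the remaining force must supply (−ΣF_x, −ΣF_y) = (-35.88, -772.2) N.
Magnitude = √((-35.88)² + (-772.2)²) = 773 N; direction = atan2(-772.2, -35.88) = 267.3°.

θ ≈ 267°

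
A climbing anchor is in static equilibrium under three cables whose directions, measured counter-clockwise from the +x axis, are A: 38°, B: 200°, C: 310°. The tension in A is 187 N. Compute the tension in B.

T_B ≈ 199 N

Resolve: ΣF_x = 187 cos 38° + T_B cos 200° + T_C cos 310° = 0.
        ΣF_y = 187 sin 38° + T_B sin 200° + T_C sin 310° = 0.
The known terms sum to (147.4, 115.1) N, so -0.9397 T_B + 0.6428 T_C = -147.4 and -0.3420 T_B − 0.7660 T_C = -115.1.
Solving simultaneously: T_B = 198.9 N, T_C = 61.49 N.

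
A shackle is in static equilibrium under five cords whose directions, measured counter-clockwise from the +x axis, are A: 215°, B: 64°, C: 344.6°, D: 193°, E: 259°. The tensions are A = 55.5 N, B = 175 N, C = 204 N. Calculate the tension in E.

Resolve: ΣF_x = 55.5 cos 215° + 175 cos 64° + 204 cos 344.6° + T_D cos 193° + T_E cos 259° = 0.
        ΣF_y = 55.5 sin 215° + 175 sin 64° + 204 sin 344.6° + T_D sin 193° + T_E sin 259° = 0.
The known terms sum to (227.9, 71.28) N, so -0.9744 T_D − 0.1908 T_E = -227.9 and -0.2250 T_D − 0.9816 T_E = -71.28.
Solving simultaneously: T_D = 230 N, T_E = 19.90 N.

T_E ≈ 19.9 N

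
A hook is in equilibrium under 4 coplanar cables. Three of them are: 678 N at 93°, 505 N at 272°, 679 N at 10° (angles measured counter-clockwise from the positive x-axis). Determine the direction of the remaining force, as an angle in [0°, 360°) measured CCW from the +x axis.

Sum the known components: ΣF_x = 650.8 N, ΣF_y = 290.3 N.
For equilibrium the remaining force must supply (−ΣF_x, −ΣF_y) = (-650.8, -290.3) N.
Magnitude = √((-650.8)² + (-290.3)²) = 712.6 N; direction = atan2(-290.3, -650.8) = 204.0°.

θ ≈ 204°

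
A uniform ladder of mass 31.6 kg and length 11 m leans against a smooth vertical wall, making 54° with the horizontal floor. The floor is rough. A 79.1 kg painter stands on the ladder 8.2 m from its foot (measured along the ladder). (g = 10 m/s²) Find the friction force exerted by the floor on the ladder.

f ≈ 543 N

Torques about the foot: N_wall · 11 sin 54° = 31.6×10×5.5 cos 54° + 79.1×10×8.2 cos 54° → N_wall = 543.2 N.
ΣF_x = 0: f_floor = N_wall = 543.2 N.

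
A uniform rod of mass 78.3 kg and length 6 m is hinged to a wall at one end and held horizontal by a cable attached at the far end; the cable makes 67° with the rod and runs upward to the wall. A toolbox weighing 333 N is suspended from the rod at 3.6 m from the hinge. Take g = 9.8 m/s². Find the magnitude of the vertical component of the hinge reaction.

|H_y| ≈ 517 N

Take torques about the hinge: T sin 67° · 6 = 78.3×9.8×3 + 333×3.6 = 3500.8 N·m.
So T = 3500.8 / (0.9205 × 6) = 633.86 N.
ΣF_y = 0: H_y = (78.3×9.8 + 333) − T sin 67° = 1100.3 − 583.47 = 516.87 N.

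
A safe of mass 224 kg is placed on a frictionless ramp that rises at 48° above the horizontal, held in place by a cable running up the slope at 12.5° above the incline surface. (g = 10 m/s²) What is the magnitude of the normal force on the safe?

Take axes along and perpendicular to the incline. Weight components: W sin 48° = 1665 N down-slope, W cos 48° = 1499 N into the surface.
Along incline: T cos 12.5° = W sin 48° → T = 1705 N.
Perpendicular: N = W cos 48° − T sin 12.5° = 1130 N.

N ≈ 1130 N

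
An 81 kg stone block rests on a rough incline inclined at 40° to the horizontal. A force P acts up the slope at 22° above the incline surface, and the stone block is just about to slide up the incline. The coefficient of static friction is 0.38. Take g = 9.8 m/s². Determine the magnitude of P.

On the verge of sliding up the incline, friction equals μN and acts down the slope.
Perpendicular: N + P sin 22° = W cos 40° = 608.1 N.
Along incline: P cos 22° = W sin 40° + μN  with W sin 40° = 510.2 N.
Solving the pair for P and N: P = 693.1 N, N = 348.4 N (and f = μN = 132.4 N).

P ≈ 693 N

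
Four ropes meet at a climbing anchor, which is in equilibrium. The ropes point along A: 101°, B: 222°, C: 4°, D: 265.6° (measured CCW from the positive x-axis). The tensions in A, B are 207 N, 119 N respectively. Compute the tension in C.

Resolve: ΣF_x = 207 cos 101° + 119 cos 222° + T_C cos 4° + T_D cos 265.6° = 0.
        ΣF_y = 207 sin 101° + 119 sin 222° + T_C sin 4° + T_D sin 265.6° = 0.
The known terms sum to (-127.9, 123.6) N, so 0.9976 T_C − 0.0767 T_D = 127.9 and 0.0698 T_C − 0.9971 T_D = -123.6.
Solving simultaneously: T_C = 138.5 N, T_D = 133.6 N.

T_C ≈ 139 N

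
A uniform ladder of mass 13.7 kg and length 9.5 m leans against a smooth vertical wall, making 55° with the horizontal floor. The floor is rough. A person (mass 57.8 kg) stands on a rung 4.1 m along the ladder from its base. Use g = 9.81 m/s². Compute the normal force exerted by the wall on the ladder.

Torques about the foot: N_wall · 9.5 sin 55° = 13.7×9.81×4.75 cos 55° + 57.8×9.81×4.1 cos 55° → N_wall = 218.4 N.

N_wall ≈ 218 N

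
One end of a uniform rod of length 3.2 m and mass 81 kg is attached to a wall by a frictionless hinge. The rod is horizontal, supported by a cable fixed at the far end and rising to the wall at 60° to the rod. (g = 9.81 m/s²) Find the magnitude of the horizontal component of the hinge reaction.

Take torques about the hinge: T sin 60° · 3.2 = 81×9.81×1.6 = 1271.4 N·m.
So T = 1271.4 / (0.8660 × 3.2) = 458.77 N.
ΣF_x = 0: H_x = T cos 60° = 229.38 N.

H_x ≈ 229 N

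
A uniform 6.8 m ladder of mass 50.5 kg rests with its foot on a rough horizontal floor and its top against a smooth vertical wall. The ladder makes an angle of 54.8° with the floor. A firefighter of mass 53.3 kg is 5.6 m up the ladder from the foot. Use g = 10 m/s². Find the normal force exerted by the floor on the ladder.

N_floor ≈ 1040 N

ΣF_y = 0: N_floor = 50.5×10 + 53.3×10 = 1038 N.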